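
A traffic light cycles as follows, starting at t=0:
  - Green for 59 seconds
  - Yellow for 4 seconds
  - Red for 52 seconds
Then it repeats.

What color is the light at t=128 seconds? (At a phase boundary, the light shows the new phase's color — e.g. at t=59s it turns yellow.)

Cycle length = 59 + 4 + 52 = 115s
t = 128, phase_t = 128 mod 115 = 13
13 < 59 (green end) → GREEN

Answer: green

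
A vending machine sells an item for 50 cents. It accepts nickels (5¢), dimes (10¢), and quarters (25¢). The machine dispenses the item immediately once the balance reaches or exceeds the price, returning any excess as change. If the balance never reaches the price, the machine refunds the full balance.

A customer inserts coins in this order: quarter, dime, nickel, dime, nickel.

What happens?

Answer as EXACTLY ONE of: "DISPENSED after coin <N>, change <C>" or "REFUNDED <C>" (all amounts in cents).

Price: 50¢
Coin 1 (quarter, 25¢): balance = 25¢
Coin 2 (dime, 10¢): balance = 35¢
Coin 3 (nickel, 5¢): balance = 40¢
Coin 4 (dime, 10¢): balance = 50¢
  → balance >= price → DISPENSE, change = 50 - 50 = 0¢

Answer: DISPENSED after coin 4, change 0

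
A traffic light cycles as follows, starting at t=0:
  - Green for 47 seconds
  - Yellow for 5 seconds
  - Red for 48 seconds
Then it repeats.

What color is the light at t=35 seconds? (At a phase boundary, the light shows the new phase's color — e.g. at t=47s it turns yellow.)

Cycle length = 47 + 5 + 48 = 100s
t = 35, phase_t = 35 mod 100 = 35
35 < 47 (green end) → GREEN

Answer: green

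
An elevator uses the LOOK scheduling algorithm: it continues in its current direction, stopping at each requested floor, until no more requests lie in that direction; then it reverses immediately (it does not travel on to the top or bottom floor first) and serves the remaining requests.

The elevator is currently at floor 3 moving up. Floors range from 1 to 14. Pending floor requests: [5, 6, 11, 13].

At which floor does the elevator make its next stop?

Current floor: 3, direction: up
Requests above: [5, 6, 11, 13]
Requests below: []
Moving up and requests lie above → nearest above is min([5, 6, 11, 13]) = 5

Answer: 5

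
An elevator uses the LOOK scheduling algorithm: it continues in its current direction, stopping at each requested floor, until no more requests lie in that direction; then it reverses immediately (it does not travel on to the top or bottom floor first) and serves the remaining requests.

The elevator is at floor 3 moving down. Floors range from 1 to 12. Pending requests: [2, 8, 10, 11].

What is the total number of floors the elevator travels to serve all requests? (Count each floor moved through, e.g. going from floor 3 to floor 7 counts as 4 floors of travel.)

Start at floor 3 moving down, LOOK stop order: [2, 8, 10, 11]
  3 → 2: |2-3| = 1, total = 1
  2 → 8: |8-2| = 6, total = 7
  8 → 10: |10-8| = 2, total = 9
  10 → 11: |11-10| = 1, total = 10

Answer: 10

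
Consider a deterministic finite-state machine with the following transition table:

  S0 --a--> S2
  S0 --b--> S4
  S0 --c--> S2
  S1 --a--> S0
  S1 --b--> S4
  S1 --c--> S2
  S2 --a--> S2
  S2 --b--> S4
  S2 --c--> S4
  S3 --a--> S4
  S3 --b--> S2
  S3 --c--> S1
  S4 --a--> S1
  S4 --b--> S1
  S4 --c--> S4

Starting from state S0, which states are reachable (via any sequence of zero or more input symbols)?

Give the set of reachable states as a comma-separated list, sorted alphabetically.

BFS from S0:
  visit S0: S0--a-->S2 (new), S0--b-->S4 (new), S0--c-->S2 (seen)
  visit S2: S2--a-->S2 (seen), S2--b-->S4 (seen), S2--c-->S4 (seen)
  visit S4: S4--a-->S1 (new), S4--b-->S1 (seen), S4--c-->S4 (seen)
  visit S1: S1--a-->S0 (seen), S1--b-->S4 (seen), S1--c-->S2 (seen)

Answer: S0, S1, S2, S4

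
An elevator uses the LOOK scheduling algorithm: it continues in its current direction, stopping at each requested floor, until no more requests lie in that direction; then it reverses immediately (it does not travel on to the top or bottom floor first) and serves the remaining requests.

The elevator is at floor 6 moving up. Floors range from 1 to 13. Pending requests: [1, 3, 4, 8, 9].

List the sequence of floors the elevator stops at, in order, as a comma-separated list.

Answer: 8, 9, 4, 3, 1

Derivation:
Current: 6, moving UP
Serve above first (ascending): [8, 9]
Then reverse, serve below (descending): [4, 3, 1]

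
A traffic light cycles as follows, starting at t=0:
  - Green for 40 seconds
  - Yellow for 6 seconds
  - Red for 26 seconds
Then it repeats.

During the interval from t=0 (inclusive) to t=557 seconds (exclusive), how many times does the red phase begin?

Answer: 8

Derivation:
Cycle = 40+6+26 = 72s
red phase starts at t = k*72 + 46 for k=0,1,2,...
Need k*72+46 < 557 → k < 7.097
k ∈ {0, ..., 7} → 8 starts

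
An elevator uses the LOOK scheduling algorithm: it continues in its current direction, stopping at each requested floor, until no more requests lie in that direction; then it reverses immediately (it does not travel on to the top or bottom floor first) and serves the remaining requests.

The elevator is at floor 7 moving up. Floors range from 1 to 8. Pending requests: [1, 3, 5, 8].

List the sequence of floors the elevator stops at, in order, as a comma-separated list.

Answer: 8, 5, 3, 1

Derivation:
Current: 7, moving UP
Serve above first (ascending): [8]
Then reverse, serve below (descending): [5, 3, 1]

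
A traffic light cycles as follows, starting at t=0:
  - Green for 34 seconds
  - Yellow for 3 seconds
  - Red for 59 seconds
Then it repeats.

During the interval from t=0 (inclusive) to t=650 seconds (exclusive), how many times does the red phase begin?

Answer: 7

Derivation:
Cycle = 34+3+59 = 96s
red phase starts at t = k*96 + 37 for k=0,1,2,...
Need k*96+37 < 650 → k < 6.385
k ∈ {0, ..., 6} → 7 starts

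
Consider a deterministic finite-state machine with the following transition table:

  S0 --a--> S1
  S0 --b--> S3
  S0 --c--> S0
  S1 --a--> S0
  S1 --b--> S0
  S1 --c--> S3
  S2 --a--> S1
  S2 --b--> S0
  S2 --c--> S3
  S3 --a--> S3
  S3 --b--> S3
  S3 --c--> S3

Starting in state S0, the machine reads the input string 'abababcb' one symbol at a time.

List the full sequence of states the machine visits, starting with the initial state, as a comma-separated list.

Start: S0
  read 'a': S0 --a--> S1
  read 'b': S1 --b--> S0
  read 'a': S0 --a--> S1
  read 'b': S1 --b--> S0
  read 'a': S0 --a--> S1
  read 'b': S1 --b--> S0
  read 'c': S0 --c--> S0
  read 'b': S0 --b--> S3

Answer: S0, S1, S0, S1, S0, S1, S0, S0, S3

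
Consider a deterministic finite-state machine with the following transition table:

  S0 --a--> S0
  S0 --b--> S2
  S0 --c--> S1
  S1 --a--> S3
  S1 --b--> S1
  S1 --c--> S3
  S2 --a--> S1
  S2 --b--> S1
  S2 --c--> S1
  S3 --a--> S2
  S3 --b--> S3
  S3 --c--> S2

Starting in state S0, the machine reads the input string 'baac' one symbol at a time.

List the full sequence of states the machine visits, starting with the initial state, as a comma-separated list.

Start: S0
  read 'b': S0 --b--> S2
  read 'a': S2 --a--> S1
  read 'a': S1 --a--> S3
  read 'c': S3 --c--> S2

Answer: S0, S2, S1, S3, S2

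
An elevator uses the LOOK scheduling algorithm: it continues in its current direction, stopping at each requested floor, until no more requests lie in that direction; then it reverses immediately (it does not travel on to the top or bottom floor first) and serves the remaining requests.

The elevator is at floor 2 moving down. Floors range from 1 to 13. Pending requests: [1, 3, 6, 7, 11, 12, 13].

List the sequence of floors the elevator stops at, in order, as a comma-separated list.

Answer: 1, 3, 6, 7, 11, 12, 13

Derivation:
Current: 2, moving DOWN
Serve below first (descending): [1]
Then reverse, serve above (ascending): [3, 6, 7, 11, 12, 13]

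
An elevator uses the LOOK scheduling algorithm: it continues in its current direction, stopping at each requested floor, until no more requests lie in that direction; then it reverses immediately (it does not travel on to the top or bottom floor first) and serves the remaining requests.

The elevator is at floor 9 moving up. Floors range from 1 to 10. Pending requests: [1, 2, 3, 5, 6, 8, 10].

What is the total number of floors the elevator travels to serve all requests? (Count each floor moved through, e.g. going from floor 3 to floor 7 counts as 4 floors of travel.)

Answer: 10

Derivation:
Start at floor 9 moving up, LOOK stop order: [10, 8, 6, 5, 3, 2, 1]
  9 → 10: |10-9| = 1, total = 1
  10 → 8: |8-10| = 2, total = 3
  8 → 6: |6-8| = 2, total = 5
  6 → 5: |5-6| = 1, total = 6
  5 → 3: |3-5| = 2, total = 8
  3 → 2: |2-3| = 1, total = 9
  2 → 1: |1-2| = 1, total = 10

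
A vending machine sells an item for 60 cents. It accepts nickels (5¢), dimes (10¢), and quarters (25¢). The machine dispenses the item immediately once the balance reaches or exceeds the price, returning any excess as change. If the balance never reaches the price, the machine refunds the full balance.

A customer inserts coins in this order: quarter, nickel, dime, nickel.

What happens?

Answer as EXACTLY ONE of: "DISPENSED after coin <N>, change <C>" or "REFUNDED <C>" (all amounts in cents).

Price: 60¢
Coin 1 (quarter, 25¢): balance = 25¢
Coin 2 (nickel, 5¢): balance = 30¢
Coin 3 (dime, 10¢): balance = 40¢
Coin 4 (nickel, 5¢): balance = 45¢
All coins inserted, balance 45¢ < price 60¢ → REFUND 45¢

Answer: REFUNDED 45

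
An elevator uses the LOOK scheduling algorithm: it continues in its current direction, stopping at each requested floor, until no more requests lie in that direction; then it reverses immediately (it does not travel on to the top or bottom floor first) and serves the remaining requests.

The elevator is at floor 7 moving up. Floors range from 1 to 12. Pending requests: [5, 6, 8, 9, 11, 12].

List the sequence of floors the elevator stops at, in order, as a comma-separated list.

Answer: 8, 9, 11, 12, 6, 5

Derivation:
Current: 7, moving UP
Serve above first (ascending): [8, 9, 11, 12]
Then reverse, serve below (descending): [6, 5]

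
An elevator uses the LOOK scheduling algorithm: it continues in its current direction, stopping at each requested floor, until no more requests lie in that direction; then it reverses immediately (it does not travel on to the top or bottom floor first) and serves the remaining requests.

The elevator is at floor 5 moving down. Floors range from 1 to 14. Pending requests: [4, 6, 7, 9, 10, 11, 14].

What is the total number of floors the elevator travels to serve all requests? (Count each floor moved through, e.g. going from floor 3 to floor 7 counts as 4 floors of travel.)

Answer: 11

Derivation:
Start at floor 5 moving down, LOOK stop order: [4, 6, 7, 9, 10, 11, 14]
  5 → 4: |4-5| = 1, total = 1
  4 → 6: |6-4| = 2, total = 3
  6 → 7: |7-6| = 1, total = 4
  7 → 9: |9-7| = 2, total = 6
  9 → 10: |10-9| = 1, total = 7
  10 → 11: |11-10| = 1, total = 8
  11 → 14: |14-11| = 3, total = 11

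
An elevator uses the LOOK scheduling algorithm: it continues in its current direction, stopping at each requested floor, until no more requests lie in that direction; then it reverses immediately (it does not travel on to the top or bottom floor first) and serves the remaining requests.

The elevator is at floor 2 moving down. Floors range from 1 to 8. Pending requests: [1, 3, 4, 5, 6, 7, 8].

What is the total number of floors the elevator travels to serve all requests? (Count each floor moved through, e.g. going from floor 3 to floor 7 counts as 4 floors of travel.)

Start at floor 2 moving down, LOOK stop order: [1, 3, 4, 5, 6, 7, 8]
  2 → 1: |1-2| = 1, total = 1
  1 → 3: |3-1| = 2, total = 3
  3 → 4: |4-3| = 1, total = 4
  4 → 5: |5-4| = 1, total = 5
  5 → 6: |6-5| = 1, total = 6
  6 → 7: |7-6| = 1, total = 7
  7 → 8: |8-7| = 1, total = 8

Answer: 8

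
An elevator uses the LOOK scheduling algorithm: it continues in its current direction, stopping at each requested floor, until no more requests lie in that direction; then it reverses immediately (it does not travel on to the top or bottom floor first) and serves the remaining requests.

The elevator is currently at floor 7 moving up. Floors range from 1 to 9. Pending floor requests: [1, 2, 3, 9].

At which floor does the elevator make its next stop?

Answer: 9

Derivation:
Current floor: 7, direction: up
Requests above: [9]
Requests below: [1, 2, 3]
Moving up and requests lie above → nearest above is min([9]) = 9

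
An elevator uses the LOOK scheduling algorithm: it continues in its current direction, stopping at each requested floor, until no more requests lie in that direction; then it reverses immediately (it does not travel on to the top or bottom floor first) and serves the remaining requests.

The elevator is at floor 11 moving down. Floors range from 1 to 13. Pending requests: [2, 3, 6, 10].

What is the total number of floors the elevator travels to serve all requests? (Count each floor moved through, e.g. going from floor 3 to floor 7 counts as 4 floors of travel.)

Answer: 9

Derivation:
Start at floor 11 moving down, LOOK stop order: [10, 6, 3, 2]
  11 → 10: |10-11| = 1, total = 1
  10 → 6: |6-10| = 4, total = 5
  6 → 3: |3-6| = 3, total = 8
  3 → 2: |2-3| = 1, total = 9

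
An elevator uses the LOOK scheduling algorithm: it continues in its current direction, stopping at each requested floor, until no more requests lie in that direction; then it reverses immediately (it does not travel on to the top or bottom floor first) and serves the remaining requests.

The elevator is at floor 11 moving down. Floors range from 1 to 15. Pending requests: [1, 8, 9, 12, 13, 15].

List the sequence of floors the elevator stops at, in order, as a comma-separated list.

Answer: 9, 8, 1, 12, 13, 15

Derivation:
Current: 11, moving DOWN
Serve below first (descending): [9, 8, 1]
Then reverse, serve above (ascending): [12, 13, 15]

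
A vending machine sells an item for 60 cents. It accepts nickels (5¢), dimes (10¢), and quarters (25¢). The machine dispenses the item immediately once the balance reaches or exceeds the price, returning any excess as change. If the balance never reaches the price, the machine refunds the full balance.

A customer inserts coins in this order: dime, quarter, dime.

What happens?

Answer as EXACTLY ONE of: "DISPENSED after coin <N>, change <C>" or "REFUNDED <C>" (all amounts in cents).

Price: 60¢
Coin 1 (dime, 10¢): balance = 10¢
Coin 2 (quarter, 25¢): balance = 35¢
Coin 3 (dime, 10¢): balance = 45¢
All coins inserted, balance 45¢ < price 60¢ → REFUND 45¢

Answer: REFUNDED 45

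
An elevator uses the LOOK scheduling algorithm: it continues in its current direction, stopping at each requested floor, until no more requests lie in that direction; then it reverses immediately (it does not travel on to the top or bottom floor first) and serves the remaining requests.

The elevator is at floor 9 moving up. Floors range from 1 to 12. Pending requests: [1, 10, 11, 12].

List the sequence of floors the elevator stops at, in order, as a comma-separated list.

Answer: 10, 11, 12, 1

Derivation:
Current: 9, moving UP
Serve above first (ascending): [10, 11, 12]
Then reverse, serve below (descending): [1]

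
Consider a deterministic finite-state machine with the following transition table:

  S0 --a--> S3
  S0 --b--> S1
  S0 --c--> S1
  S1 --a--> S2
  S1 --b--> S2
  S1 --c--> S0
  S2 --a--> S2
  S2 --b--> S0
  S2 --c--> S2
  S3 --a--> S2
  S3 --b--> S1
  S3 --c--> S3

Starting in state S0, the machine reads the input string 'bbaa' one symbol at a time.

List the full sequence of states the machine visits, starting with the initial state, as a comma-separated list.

Answer: S0, S1, S2, S2, S2

Derivation:
Start: S0
  read 'b': S0 --b--> S1
  read 'b': S1 --b--> S2
  read 'a': S2 --a--> S2
  read 'a': S2 --a--> S2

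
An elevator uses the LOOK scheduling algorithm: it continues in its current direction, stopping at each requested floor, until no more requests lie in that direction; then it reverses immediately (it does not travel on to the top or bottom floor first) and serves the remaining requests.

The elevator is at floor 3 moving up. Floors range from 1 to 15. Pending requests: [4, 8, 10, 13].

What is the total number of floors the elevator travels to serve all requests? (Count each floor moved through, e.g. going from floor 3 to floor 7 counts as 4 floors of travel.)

Start at floor 3 moving up, LOOK stop order: [4, 8, 10, 13]
  3 → 4: |4-3| = 1, total = 1
  4 → 8: |8-4| = 4, total = 5
  8 → 10: |10-8| = 2, total = 7
  10 → 13: |13-10| = 3, total = 10

Answer: 10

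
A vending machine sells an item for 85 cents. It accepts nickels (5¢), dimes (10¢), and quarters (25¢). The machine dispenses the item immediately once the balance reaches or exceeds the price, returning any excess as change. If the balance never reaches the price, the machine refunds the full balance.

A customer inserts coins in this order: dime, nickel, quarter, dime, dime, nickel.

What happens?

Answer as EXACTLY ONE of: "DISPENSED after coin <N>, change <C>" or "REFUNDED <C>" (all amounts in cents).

Price: 85¢
Coin 1 (dime, 10¢): balance = 10¢
Coin 2 (nickel, 5¢): balance = 15¢
Coin 3 (quarter, 25¢): balance = 40¢
Coin 4 (dime, 10¢): balance = 50¢
Coin 5 (dime, 10¢): balance = 60¢
Coin 6 (nickel, 5¢): balance = 65¢
All coins inserted, balance 65¢ < price 85¢ → REFUND 65¢

Answer: REFUNDED 65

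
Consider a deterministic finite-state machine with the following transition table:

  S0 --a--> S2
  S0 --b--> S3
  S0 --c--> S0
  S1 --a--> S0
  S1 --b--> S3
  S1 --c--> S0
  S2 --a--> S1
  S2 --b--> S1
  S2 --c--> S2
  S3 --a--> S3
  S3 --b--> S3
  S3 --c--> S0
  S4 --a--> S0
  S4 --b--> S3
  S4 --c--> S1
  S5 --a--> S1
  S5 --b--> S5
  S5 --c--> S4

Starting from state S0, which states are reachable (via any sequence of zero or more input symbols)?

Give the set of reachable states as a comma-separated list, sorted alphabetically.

BFS from S0:
  visit S0: S0--a-->S2 (new), S0--b-->S3 (new), S0--c-->S0 (seen)
  visit S2: S2--a-->S1 (new), S2--b-->S1 (seen), S2--c-->S2 (seen)
  visit S3: S3--a-->S3 (seen), S3--b-->S3 (seen), S3--c-->S0 (seen)
  visit S1: S1--a-->S0 (seen), S1--b-->S3 (seen), S1--c-->S0 (seen)

Answer: S0, S1, S2, S3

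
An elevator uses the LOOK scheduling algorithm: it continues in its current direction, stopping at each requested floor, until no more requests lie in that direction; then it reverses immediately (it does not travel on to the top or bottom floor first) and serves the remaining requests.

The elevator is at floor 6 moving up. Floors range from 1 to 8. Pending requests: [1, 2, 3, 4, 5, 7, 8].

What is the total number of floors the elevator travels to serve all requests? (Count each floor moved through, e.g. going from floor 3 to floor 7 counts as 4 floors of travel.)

Start at floor 6 moving up, LOOK stop order: [7, 8, 5, 4, 3, 2, 1]
  6 → 7: |7-6| = 1, total = 1
  7 → 8: |8-7| = 1, total = 2
  8 → 5: |5-8| = 3, total = 5
  5 → 4: |4-5| = 1, total = 6
  4 → 3: |3-4| = 1, total = 7
  3 → 2: |2-3| = 1, total = 8
  2 → 1: |1-2| = 1, total = 9

Answer: 9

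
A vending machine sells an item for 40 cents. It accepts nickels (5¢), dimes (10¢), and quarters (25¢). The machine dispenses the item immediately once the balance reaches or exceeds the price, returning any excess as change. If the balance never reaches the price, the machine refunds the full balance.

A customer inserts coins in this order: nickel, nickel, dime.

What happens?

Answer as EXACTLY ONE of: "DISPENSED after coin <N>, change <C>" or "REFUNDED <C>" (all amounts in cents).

Price: 40¢
Coin 1 (nickel, 5¢): balance = 5¢
Coin 2 (nickel, 5¢): balance = 10¢
Coin 3 (dime, 10¢): balance = 20¢
All coins inserted, balance 20¢ < price 40¢ → REFUND 20¢

Answer: REFUNDED 20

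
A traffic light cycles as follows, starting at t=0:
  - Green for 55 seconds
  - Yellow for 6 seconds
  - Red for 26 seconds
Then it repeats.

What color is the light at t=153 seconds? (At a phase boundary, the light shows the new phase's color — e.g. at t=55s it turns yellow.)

Cycle length = 55 + 6 + 26 = 87s
t = 153, phase_t = 153 mod 87 = 66
66 >= 61 → RED

Answer: red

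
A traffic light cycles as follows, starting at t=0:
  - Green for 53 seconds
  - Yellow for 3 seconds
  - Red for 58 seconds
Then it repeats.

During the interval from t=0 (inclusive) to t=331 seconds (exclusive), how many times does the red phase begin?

Cycle = 53+3+58 = 114s
red phase starts at t = k*114 + 56 for k=0,1,2,...
Need k*114+56 < 331 → k < 2.412
k ∈ {0, ..., 2} → 3 starts

Answer: 3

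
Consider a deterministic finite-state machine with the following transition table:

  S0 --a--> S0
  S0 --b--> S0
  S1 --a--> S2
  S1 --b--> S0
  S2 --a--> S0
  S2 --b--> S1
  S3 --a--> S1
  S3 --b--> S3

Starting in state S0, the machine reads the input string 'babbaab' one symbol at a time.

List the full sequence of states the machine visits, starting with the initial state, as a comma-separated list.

Start: S0
  read 'b': S0 --b--> S0
  read 'a': S0 --a--> S0
  read 'b': S0 --b--> S0
  read 'b': S0 --b--> S0
  read 'a': S0 --a--> S0
  read 'a': S0 --a--> S0
  read 'b': S0 --b--> S0

Answer: S0, S0, S0, S0, S0, S0, S0, S0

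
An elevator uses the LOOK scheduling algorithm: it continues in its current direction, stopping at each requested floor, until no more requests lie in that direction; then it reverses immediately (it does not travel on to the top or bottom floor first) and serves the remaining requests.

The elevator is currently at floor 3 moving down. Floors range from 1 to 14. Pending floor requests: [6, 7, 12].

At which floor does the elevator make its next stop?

Current floor: 3, direction: down
Requests above: [6, 7, 12]
Requests below: []
Moving down but no requests below → reverse; nearest above is min([6, 7, 12]) = 6

Answer: 6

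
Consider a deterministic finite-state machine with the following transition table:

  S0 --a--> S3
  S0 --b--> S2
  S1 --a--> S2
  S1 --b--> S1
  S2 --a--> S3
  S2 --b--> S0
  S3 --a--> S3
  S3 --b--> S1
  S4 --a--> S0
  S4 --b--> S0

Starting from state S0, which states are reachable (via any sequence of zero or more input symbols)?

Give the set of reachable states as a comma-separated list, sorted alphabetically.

Answer: S0, S1, S2, S3

Derivation:
BFS from S0:
  visit S0: S0--a-->S3 (new), S0--b-->S2 (new)
  visit S3: S3--a-->S3 (seen), S3--b-->S1 (new)
  visit S2: S2--a-->S3 (seen), S2--b-->S0 (seen)
  visit S1: S1--a-->S2 (seen), S1--b-->S1 (seen)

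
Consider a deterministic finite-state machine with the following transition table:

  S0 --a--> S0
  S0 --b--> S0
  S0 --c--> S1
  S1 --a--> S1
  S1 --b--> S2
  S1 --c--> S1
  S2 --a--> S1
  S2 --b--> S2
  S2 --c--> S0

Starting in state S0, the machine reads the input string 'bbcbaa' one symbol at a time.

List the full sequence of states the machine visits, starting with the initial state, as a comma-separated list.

Answer: S0, S0, S0, S1, S2, S1, S1

Derivation:
Start: S0
  read 'b': S0 --b--> S0
  read 'b': S0 --b--> S0
  read 'c': S0 --c--> S1
  read 'b': S1 --b--> S2
  read 'a': S2 --a--> S1
  read 'a': S1 --a--> S1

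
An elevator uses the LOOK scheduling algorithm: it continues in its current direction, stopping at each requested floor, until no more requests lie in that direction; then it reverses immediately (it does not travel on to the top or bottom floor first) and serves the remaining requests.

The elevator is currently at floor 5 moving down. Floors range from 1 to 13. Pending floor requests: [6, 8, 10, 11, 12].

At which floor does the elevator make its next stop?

Current floor: 5, direction: down
Requests above: [6, 8, 10, 11, 12]
Requests below: []
Moving down but no requests below → reverse; nearest above is min([6, 8, 10, 11, 12]) = 6

Answer: 6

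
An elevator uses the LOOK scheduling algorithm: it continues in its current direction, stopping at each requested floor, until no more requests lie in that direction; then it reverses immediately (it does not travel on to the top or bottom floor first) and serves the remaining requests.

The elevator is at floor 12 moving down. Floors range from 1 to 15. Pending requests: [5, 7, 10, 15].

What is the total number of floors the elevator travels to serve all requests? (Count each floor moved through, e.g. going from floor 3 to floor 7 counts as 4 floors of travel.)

Answer: 17

Derivation:
Start at floor 12 moving down, LOOK stop order: [10, 7, 5, 15]
  12 → 10: |10-12| = 2, total = 2
  10 → 7: |7-10| = 3, total = 5
  7 → 5: |5-7| = 2, total = 7
  5 → 15: |15-5| = 10, total = 17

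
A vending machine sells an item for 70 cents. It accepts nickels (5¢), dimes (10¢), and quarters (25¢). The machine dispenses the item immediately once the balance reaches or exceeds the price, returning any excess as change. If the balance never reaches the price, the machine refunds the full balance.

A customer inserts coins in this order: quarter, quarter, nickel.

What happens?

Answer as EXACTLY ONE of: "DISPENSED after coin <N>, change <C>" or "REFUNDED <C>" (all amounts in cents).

Price: 70¢
Coin 1 (quarter, 25¢): balance = 25¢
Coin 2 (quarter, 25¢): balance = 50¢
Coin 3 (nickel, 5¢): balance = 55¢
All coins inserted, balance 55¢ < price 70¢ → REFUND 55¢

Answer: REFUNDED 55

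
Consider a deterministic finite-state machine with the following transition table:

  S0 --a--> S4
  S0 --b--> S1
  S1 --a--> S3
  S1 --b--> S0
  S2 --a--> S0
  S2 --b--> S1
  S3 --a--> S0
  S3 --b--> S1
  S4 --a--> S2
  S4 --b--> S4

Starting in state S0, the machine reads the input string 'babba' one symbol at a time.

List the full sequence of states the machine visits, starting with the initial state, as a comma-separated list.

Answer: S0, S1, S3, S1, S0, S4

Derivation:
Start: S0
  read 'b': S0 --b--> S1
  read 'a': S1 --a--> S3
  read 'b': S3 --b--> S1
  read 'b': S1 --b--> S0
  read 'a': S0 --a--> S4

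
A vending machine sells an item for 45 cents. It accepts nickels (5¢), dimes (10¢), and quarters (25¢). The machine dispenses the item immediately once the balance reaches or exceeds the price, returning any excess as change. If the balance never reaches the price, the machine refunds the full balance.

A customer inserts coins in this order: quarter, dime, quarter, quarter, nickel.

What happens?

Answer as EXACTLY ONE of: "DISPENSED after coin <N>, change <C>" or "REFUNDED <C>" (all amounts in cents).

Price: 45¢
Coin 1 (quarter, 25¢): balance = 25¢
Coin 2 (dime, 10¢): balance = 35¢
Coin 3 (quarter, 25¢): balance = 60¢
  → balance >= price → DISPENSE, change = 60 - 45 = 15¢

Answer: DISPENSED after coin 3, change 15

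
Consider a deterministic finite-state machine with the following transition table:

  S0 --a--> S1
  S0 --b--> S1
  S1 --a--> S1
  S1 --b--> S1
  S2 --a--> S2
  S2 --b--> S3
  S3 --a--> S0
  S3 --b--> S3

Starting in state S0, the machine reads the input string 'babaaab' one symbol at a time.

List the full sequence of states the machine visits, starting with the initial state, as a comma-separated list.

Start: S0
  read 'b': S0 --b--> S1
  read 'a': S1 --a--> S1
  read 'b': S1 --b--> S1
  read 'a': S1 --a--> S1
  read 'a': S1 --a--> S1
  read 'a': S1 --a--> S1
  read 'b': S1 --b--> S1

Answer: S0, S1, S1, S1, S1, S1, S1, S1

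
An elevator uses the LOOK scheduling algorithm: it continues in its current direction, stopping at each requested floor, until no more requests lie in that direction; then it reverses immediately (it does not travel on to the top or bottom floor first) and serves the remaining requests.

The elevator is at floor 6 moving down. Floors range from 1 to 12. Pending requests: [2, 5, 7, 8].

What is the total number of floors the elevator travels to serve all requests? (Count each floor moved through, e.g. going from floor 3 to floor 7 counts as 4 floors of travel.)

Answer: 10

Derivation:
Start at floor 6 moving down, LOOK stop order: [5, 2, 7, 8]
  6 → 5: |5-6| = 1, total = 1
  5 → 2: |2-5| = 3, total = 4
  2 → 7: |7-2| = 5, total = 9
  7 → 8: |8-7| = 1, total = 10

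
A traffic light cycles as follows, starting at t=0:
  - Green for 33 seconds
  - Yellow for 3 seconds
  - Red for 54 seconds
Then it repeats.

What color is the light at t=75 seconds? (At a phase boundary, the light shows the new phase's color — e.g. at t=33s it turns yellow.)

Cycle length = 33 + 3 + 54 = 90s
t = 75, phase_t = 75 mod 90 = 75
75 >= 36 → RED

Answer: red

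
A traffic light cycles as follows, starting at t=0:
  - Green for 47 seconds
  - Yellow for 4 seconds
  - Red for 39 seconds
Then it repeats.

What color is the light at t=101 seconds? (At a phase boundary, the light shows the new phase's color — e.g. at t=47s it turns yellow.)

Cycle length = 47 + 4 + 39 = 90s
t = 101, phase_t = 101 mod 90 = 11
11 < 47 (green end) → GREEN

Answer: green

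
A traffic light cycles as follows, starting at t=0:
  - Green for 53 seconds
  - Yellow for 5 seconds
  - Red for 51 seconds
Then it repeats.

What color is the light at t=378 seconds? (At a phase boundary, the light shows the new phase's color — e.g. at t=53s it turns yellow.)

Answer: green

Derivation:
Cycle length = 53 + 5 + 51 = 109s
t = 378, phase_t = 378 mod 109 = 51
51 < 53 (green end) → GREEN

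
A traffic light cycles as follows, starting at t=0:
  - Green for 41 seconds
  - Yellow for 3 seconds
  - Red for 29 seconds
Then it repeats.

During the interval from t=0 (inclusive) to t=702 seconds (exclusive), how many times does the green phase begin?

Cycle = 41+3+29 = 73s
green phase starts at t = k*73 + 0 for k=0,1,2,...
Need k*73+0 < 702 → k < 9.616
k ∈ {0, ..., 9} → 10 starts

Answer: 10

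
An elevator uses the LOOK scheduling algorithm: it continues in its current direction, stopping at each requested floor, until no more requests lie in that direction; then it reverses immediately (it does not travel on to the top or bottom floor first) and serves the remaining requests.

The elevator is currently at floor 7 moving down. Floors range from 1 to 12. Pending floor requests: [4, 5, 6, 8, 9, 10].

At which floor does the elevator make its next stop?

Current floor: 7, direction: down
Requests above: [8, 9, 10]
Requests below: [4, 5, 6]
Moving down and requests lie below → nearest below is max([4, 5, 6]) = 6

Answer: 6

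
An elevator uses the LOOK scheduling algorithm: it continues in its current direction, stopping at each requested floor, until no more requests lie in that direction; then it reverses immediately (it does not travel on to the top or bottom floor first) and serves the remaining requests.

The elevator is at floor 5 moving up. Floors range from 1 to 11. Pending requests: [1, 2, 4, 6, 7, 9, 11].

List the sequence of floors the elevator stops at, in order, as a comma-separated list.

Answer: 6, 7, 9, 11, 4, 2, 1

Derivation:
Current: 5, moving UP
Serve above first (ascending): [6, 7, 9, 11]
Then reverse, serve below (descending): [4, 2, 1]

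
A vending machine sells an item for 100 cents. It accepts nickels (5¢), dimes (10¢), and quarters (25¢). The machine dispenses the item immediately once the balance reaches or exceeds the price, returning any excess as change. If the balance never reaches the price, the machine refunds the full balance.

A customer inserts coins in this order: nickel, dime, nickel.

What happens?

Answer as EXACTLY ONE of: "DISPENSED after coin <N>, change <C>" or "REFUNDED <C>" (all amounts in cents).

Price: 100¢
Coin 1 (nickel, 5¢): balance = 5¢
Coin 2 (dime, 10¢): balance = 15¢
Coin 3 (nickel, 5¢): balance = 20¢
All coins inserted, balance 20¢ < price 100¢ → REFUND 20¢

Answer: REFUNDED 20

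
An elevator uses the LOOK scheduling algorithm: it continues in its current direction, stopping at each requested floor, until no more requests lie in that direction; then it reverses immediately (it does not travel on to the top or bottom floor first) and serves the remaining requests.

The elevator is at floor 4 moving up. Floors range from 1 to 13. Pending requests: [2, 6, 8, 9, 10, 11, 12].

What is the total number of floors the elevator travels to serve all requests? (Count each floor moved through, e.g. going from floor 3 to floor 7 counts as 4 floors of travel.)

Start at floor 4 moving up, LOOK stop order: [6, 8, 9, 10, 11, 12, 2]
  4 → 6: |6-4| = 2, total = 2
  6 → 8: |8-6| = 2, total = 4
  8 → 9: |9-8| = 1, total = 5
  9 → 10: |10-9| = 1, total = 6
  10 → 11: |11-10| = 1, total = 7
  11 → 12: |12-11| = 1, total = 8
  12 → 2: |2-12| = 10, total = 18

Answer: 18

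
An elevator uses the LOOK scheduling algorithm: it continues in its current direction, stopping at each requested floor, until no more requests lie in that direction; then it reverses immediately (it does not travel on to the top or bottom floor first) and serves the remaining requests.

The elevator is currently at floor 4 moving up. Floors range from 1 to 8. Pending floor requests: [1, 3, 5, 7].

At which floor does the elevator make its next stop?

Answer: 5

Derivation:
Current floor: 4, direction: up
Requests above: [5, 7]
Requests below: [1, 3]
Moving up and requests lie above → nearest above is min([5, 7]) = 5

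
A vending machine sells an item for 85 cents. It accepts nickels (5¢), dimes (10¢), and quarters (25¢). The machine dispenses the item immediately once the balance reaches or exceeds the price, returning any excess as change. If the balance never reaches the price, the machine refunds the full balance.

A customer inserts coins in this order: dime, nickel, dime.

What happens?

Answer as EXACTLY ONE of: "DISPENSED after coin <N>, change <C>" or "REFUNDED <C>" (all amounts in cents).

Answer: REFUNDED 25

Derivation:
Price: 85¢
Coin 1 (dime, 10¢): balance = 10¢
Coin 2 (nickel, 5¢): balance = 15¢
Coin 3 (dime, 10¢): balance = 25¢
All coins inserted, balance 25¢ < price 85¢ → REFUND 25¢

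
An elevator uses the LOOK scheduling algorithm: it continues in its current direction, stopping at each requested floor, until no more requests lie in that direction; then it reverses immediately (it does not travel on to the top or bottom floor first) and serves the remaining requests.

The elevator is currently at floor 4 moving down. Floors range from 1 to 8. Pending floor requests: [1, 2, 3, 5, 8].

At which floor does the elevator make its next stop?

Answer: 3

Derivation:
Current floor: 4, direction: down
Requests above: [5, 8]
Requests below: [1, 2, 3]
Moving down and requests lie below → nearest below is max([1, 2, 3]) = 3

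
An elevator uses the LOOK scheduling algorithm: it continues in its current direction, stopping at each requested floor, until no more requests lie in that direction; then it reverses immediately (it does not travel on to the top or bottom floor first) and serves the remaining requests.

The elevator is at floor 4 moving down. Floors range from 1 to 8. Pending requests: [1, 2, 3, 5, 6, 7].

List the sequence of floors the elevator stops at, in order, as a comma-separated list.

Current: 4, moving DOWN
Serve below first (descending): [3, 2, 1]
Then reverse, serve above (ascending): [5, 6, 7]

Answer: 3, 2, 1, 5, 6, 7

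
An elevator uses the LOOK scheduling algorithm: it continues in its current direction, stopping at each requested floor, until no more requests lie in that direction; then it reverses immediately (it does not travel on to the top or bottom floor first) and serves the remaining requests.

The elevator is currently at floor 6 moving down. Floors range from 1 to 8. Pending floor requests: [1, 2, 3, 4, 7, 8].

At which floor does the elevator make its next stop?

Answer: 4

Derivation:
Current floor: 6, direction: down
Requests above: [7, 8]
Requests below: [1, 2, 3, 4]
Moving down and requests lie below → nearest below is max([1, 2, 3, 4]) = 4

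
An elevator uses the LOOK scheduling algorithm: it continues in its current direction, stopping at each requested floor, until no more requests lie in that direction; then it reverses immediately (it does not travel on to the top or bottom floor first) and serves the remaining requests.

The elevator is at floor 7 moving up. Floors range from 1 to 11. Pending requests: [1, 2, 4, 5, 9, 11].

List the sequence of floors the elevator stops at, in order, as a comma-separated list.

Answer: 9, 11, 5, 4, 2, 1

Derivation:
Current: 7, moving UP
Serve above first (ascending): [9, 11]
Then reverse, serve below (descending): [5, 4, 2, 1]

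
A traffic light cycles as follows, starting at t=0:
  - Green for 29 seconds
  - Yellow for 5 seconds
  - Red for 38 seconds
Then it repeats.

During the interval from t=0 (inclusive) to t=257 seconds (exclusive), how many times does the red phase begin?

Answer: 4

Derivation:
Cycle = 29+5+38 = 72s
red phase starts at t = k*72 + 34 for k=0,1,2,...
Need k*72+34 < 257 → k < 3.097
k ∈ {0, ..., 3} → 4 starts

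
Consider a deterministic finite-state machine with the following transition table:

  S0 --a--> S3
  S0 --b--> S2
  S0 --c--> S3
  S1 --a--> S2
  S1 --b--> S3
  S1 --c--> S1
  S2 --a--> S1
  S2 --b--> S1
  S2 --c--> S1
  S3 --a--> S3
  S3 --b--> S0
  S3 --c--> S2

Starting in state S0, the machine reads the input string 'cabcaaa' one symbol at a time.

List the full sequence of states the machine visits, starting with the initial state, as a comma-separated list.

Answer: S0, S3, S3, S0, S3, S3, S3, S3

Derivation:
Start: S0
  read 'c': S0 --c--> S3
  read 'a': S3 --a--> S3
  read 'b': S3 --b--> S0
  read 'c': S0 --c--> S3
  read 'a': S3 --a--> S3
  read 'a': S3 --a--> S3
  read 'a': S3 --a--> S3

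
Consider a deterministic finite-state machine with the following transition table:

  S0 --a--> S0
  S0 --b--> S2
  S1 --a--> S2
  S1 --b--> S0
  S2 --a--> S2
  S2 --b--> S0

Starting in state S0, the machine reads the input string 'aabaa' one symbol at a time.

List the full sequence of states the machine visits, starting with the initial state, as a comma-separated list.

Answer: S0, S0, S0, S2, S2, S2

Derivation:
Start: S0
  read 'a': S0 --a--> S0
  read 'a': S0 --a--> S0
  read 'b': S0 --b--> S2
  read 'a': S2 --a--> S2
  read 'a': S2 --a--> S2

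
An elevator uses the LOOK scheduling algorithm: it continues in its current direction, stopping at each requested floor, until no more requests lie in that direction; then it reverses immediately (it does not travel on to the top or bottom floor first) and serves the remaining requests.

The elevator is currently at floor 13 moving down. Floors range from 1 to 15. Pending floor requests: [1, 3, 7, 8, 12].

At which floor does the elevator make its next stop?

Answer: 12

Derivation:
Current floor: 13, direction: down
Requests above: []
Requests below: [1, 3, 7, 8, 12]
Moving down and requests lie below → nearest below is max([1, 3, 7, 8, 12]) = 12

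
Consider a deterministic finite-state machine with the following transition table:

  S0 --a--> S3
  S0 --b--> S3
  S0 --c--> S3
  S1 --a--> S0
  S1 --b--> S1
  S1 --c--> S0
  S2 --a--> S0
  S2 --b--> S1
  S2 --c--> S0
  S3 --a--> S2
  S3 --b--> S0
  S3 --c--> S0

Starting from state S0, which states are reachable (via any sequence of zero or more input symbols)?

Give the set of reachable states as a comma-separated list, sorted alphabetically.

Answer: S0, S1, S2, S3

Derivation:
BFS from S0:
  visit S0: S0--a-->S3 (new), S0--b-->S3 (seen), S0--c-->S3 (seen)
  visit S3: S3--a-->S2 (new), S3--b-->S0 (seen), S3--c-->S0 (seen)
  visit S2: S2--a-->S0 (seen), S2--b-->S1 (new), S2--c-->S0 (seen)
  visit S1: S1--a-->S0 (seen), S1--b-->S1 (seen), S1--c-->S0 (seen)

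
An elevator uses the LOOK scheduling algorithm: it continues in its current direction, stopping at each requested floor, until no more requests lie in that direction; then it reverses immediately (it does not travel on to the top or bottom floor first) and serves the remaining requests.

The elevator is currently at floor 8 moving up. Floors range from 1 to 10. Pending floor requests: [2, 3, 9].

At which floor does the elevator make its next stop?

Answer: 9

Derivation:
Current floor: 8, direction: up
Requests above: [9]
Requests below: [2, 3]
Moving up and requests lie above → nearest above is min([9]) = 9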